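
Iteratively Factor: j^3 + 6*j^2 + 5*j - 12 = (j - 1)*(j^2 + 7*j + 12) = (j - 1)*(j + 3)*(j + 4)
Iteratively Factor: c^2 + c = (c)*(c + 1)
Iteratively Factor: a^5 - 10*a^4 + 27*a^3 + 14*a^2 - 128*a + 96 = (a - 3)*(a^4 - 7*a^3 + 6*a^2 + 32*a - 32) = (a - 3)*(a - 1)*(a^3 - 6*a^2 + 32) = (a - 4)*(a - 3)*(a - 1)*(a^2 - 2*a - 8) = (a - 4)*(a - 3)*(a - 1)*(a + 2)*(a - 4)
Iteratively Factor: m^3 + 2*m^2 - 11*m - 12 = (m + 4)*(m^2 - 2*m - 3) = (m + 1)*(m + 4)*(m - 3)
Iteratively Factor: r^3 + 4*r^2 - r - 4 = (r + 1)*(r^2 + 3*r - 4) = (r + 1)*(r + 4)*(r - 1)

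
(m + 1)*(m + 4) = m^2 + 5*m + 4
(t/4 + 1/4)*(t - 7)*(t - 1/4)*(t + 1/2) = t^4/4 - 23*t^3/16 - 69*t^2/32 - t/4 + 7/32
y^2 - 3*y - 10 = (y - 5)*(y + 2)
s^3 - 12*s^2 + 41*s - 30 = (s - 6)*(s - 5)*(s - 1)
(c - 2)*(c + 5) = c^2 + 3*c - 10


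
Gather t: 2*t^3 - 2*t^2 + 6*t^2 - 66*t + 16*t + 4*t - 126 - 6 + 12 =2*t^3 + 4*t^2 - 46*t - 120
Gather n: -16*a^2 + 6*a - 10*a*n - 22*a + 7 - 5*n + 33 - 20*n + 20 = -16*a^2 - 16*a + n*(-10*a - 25) + 60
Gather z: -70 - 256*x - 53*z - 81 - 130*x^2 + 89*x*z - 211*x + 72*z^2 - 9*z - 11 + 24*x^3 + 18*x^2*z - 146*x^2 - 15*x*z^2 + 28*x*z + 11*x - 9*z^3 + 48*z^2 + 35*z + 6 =24*x^3 - 276*x^2 - 456*x - 9*z^3 + z^2*(120 - 15*x) + z*(18*x^2 + 117*x - 27) - 156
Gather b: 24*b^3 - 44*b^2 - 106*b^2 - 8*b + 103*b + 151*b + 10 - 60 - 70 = 24*b^3 - 150*b^2 + 246*b - 120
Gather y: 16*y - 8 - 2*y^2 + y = -2*y^2 + 17*y - 8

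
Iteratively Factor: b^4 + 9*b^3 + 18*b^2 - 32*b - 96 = (b + 3)*(b^3 + 6*b^2 - 32) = (b - 2)*(b + 3)*(b^2 + 8*b + 16) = (b - 2)*(b + 3)*(b + 4)*(b + 4)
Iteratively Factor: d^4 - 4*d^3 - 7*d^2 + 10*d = (d - 5)*(d^3 + d^2 - 2*d) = (d - 5)*(d + 2)*(d^2 - d) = (d - 5)*(d - 1)*(d + 2)*(d)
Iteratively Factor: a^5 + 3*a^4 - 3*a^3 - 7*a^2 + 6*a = (a + 3)*(a^4 - 3*a^2 + 2*a) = a*(a + 3)*(a^3 - 3*a + 2) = a*(a + 2)*(a + 3)*(a^2 - 2*a + 1) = a*(a - 1)*(a + 2)*(a + 3)*(a - 1)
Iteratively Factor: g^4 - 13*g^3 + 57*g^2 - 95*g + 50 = (g - 5)*(g^3 - 8*g^2 + 17*g - 10) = (g - 5)*(g - 2)*(g^2 - 6*g + 5) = (g - 5)^2*(g - 2)*(g - 1)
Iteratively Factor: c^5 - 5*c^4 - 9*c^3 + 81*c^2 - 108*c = (c - 3)*(c^4 - 2*c^3 - 15*c^2 + 36*c) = (c - 3)*(c + 4)*(c^3 - 6*c^2 + 9*c) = (c - 3)^2*(c + 4)*(c^2 - 3*c) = c*(c - 3)^2*(c + 4)*(c - 3)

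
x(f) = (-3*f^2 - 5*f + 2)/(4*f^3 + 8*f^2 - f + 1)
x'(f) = (-6*f - 5)/(4*f^3 + 8*f^2 - f + 1) + (-12*f^2 - 16*f + 1)*(-3*f^2 - 5*f + 2)/(4*f^3 + 8*f^2 - f + 1)^2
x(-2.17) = 39.83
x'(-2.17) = 25582.27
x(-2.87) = 0.34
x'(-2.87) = 0.21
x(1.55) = -0.39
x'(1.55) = 0.18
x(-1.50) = 0.39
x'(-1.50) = 0.46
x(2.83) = -0.24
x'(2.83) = 0.07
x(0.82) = -0.53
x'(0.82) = 0.10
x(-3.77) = 0.23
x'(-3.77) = 0.08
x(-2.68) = 0.39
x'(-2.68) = 0.34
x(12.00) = -0.06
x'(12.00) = 0.00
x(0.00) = 2.00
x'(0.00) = -3.00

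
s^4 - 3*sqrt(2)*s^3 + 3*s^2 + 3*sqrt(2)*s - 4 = (s - 1)*(s + 1)*(s - 2*sqrt(2))*(s - sqrt(2))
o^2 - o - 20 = (o - 5)*(o + 4)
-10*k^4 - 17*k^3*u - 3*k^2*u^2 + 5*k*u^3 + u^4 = (-2*k + u)*(k + u)^2*(5*k + u)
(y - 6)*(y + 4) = y^2 - 2*y - 24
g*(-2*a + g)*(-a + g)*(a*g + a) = 2*a^3*g^2 + 2*a^3*g - 3*a^2*g^3 - 3*a^2*g^2 + a*g^4 + a*g^3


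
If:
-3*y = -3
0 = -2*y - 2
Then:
No Solution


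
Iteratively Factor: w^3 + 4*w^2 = (w)*(w^2 + 4*w) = w^2*(w + 4)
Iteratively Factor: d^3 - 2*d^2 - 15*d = (d + 3)*(d^2 - 5*d) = d*(d + 3)*(d - 5)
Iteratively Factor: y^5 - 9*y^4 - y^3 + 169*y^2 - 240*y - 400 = (y - 5)*(y^4 - 4*y^3 - 21*y^2 + 64*y + 80) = (y - 5)*(y - 4)*(y^3 - 21*y - 20) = (y - 5)^2*(y - 4)*(y^2 + 5*y + 4) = (y - 5)^2*(y - 4)*(y + 1)*(y + 4)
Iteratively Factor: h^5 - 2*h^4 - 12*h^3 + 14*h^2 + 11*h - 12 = (h + 1)*(h^4 - 3*h^3 - 9*h^2 + 23*h - 12) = (h - 4)*(h + 1)*(h^3 + h^2 - 5*h + 3) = (h - 4)*(h - 1)*(h + 1)*(h^2 + 2*h - 3) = (h - 4)*(h - 1)*(h + 1)*(h + 3)*(h - 1)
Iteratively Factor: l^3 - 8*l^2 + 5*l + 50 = (l + 2)*(l^2 - 10*l + 25) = (l - 5)*(l + 2)*(l - 5)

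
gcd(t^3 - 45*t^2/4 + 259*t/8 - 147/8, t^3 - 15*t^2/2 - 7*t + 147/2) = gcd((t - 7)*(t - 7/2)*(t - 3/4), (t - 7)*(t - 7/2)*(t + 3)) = t^2 - 21*t/2 + 49/2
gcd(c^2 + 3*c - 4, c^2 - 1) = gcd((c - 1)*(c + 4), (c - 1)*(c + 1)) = c - 1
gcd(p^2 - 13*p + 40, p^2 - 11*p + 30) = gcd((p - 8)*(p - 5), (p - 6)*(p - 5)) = p - 5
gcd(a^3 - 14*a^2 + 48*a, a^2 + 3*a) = a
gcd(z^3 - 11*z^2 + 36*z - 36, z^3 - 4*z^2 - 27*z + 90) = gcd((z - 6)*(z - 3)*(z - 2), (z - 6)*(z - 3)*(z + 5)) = z^2 - 9*z + 18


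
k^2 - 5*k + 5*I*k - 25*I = (k - 5)*(k + 5*I)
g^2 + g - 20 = (g - 4)*(g + 5)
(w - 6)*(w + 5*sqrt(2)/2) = w^2 - 6*w + 5*sqrt(2)*w/2 - 15*sqrt(2)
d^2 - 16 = (d - 4)*(d + 4)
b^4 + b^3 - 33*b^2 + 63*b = b*(b - 3)^2*(b + 7)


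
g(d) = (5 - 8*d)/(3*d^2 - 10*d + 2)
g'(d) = (5 - 8*d)*(10 - 6*d)/(3*d^2 - 10*d + 2)^2 - 8/(3*d^2 - 10*d + 2)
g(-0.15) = 1.74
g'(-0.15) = 3.07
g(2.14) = 2.14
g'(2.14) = 2.49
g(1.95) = 1.74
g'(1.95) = 1.80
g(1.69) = 1.35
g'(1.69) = 1.29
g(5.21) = -1.17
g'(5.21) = 0.54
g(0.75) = 0.26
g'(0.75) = 1.72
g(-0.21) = 1.58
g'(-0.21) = 2.31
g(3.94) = -2.89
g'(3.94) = 3.43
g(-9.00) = 0.23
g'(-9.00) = 0.02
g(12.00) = -0.29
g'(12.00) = 0.03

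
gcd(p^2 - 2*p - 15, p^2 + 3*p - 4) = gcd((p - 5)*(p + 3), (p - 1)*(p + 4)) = 1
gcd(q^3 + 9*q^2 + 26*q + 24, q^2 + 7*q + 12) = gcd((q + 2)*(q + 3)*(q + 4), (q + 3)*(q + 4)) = q^2 + 7*q + 12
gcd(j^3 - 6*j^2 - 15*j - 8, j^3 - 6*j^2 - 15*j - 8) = j^3 - 6*j^2 - 15*j - 8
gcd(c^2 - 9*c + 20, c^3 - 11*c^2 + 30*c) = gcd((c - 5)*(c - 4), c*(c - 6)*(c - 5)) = c - 5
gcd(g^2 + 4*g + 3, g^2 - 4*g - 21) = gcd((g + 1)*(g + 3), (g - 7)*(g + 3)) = g + 3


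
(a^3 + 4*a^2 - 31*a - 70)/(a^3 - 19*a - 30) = (a + 7)/(a + 3)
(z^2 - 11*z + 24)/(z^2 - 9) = (z - 8)/(z + 3)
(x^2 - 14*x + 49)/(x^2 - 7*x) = (x - 7)/x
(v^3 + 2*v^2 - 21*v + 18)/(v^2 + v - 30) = (v^2 - 4*v + 3)/(v - 5)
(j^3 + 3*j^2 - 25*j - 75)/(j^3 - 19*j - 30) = (j + 5)/(j + 2)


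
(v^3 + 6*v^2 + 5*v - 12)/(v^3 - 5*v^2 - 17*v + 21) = (v + 4)/(v - 7)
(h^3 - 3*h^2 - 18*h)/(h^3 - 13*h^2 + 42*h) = (h + 3)/(h - 7)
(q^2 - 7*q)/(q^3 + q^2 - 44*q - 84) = q/(q^2 + 8*q + 12)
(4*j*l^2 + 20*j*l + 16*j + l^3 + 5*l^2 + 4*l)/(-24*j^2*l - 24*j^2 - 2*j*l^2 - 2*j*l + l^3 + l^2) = (-l - 4)/(6*j - l)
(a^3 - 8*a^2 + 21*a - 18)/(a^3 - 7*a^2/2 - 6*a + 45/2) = 2*(a - 2)/(2*a + 5)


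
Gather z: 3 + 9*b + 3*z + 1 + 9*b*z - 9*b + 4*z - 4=z*(9*b + 7)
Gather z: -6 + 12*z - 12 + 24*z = 36*z - 18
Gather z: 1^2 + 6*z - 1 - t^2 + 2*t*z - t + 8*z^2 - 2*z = -t^2 - t + 8*z^2 + z*(2*t + 4)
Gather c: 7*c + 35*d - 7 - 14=7*c + 35*d - 21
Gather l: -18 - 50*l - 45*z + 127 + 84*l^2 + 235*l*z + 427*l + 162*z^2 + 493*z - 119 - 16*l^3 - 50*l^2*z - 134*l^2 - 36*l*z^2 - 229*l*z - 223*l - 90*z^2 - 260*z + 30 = -16*l^3 + l^2*(-50*z - 50) + l*(-36*z^2 + 6*z + 154) + 72*z^2 + 188*z + 20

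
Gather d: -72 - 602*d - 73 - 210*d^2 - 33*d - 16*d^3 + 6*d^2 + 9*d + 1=-16*d^3 - 204*d^2 - 626*d - 144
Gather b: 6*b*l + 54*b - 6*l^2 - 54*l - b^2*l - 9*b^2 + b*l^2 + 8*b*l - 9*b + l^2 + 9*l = b^2*(-l - 9) + b*(l^2 + 14*l + 45) - 5*l^2 - 45*l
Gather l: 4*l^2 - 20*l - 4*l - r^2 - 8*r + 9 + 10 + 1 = 4*l^2 - 24*l - r^2 - 8*r + 20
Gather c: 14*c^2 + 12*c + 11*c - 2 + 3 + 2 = 14*c^2 + 23*c + 3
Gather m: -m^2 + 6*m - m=-m^2 + 5*m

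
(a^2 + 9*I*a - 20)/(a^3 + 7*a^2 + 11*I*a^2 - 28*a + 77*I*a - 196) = (a + 5*I)/(a^2 + 7*a*(1 + I) + 49*I)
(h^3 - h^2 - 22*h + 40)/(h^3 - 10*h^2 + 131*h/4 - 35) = 4*(h^2 + 3*h - 10)/(4*h^2 - 24*h + 35)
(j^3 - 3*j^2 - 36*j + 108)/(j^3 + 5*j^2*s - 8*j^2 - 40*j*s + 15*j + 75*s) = (j^2 - 36)/(j^2 + 5*j*s - 5*j - 25*s)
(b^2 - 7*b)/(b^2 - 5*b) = (b - 7)/(b - 5)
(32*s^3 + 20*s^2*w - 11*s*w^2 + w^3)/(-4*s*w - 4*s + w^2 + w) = (-8*s^2 - 7*s*w + w^2)/(w + 1)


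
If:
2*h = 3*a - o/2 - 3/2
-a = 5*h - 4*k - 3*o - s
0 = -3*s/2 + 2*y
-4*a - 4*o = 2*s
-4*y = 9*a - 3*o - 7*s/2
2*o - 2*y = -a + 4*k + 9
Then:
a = 3/17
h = -12/17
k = -33/34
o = 15/17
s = -36/17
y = -27/17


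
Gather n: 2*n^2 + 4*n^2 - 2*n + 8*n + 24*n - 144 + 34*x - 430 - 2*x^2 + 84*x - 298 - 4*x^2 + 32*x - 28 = 6*n^2 + 30*n - 6*x^2 + 150*x - 900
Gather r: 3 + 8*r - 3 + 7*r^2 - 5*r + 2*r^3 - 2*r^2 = 2*r^3 + 5*r^2 + 3*r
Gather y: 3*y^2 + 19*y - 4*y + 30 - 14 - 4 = 3*y^2 + 15*y + 12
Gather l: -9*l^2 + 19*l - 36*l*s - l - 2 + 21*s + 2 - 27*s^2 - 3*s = -9*l^2 + l*(18 - 36*s) - 27*s^2 + 18*s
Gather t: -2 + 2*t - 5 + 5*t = 7*t - 7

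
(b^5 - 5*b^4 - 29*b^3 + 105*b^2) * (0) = 0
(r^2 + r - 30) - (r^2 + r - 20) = -10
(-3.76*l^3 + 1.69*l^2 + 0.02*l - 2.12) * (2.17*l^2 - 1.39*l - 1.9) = -8.1592*l^5 + 8.8937*l^4 + 4.8383*l^3 - 7.8392*l^2 + 2.9088*l + 4.028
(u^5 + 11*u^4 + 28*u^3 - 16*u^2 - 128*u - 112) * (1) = u^5 + 11*u^4 + 28*u^3 - 16*u^2 - 128*u - 112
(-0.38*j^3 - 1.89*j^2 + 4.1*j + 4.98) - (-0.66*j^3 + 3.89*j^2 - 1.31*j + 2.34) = 0.28*j^3 - 5.78*j^2 + 5.41*j + 2.64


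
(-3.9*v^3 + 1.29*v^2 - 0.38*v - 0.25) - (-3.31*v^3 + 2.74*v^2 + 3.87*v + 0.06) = -0.59*v^3 - 1.45*v^2 - 4.25*v - 0.31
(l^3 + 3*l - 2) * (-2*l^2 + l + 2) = -2*l^5 + l^4 - 4*l^3 + 7*l^2 + 4*l - 4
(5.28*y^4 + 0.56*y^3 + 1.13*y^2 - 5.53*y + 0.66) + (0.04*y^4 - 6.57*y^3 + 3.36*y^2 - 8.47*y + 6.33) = 5.32*y^4 - 6.01*y^3 + 4.49*y^2 - 14.0*y + 6.99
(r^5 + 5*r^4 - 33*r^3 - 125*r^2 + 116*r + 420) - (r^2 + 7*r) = r^5 + 5*r^4 - 33*r^3 - 126*r^2 + 109*r + 420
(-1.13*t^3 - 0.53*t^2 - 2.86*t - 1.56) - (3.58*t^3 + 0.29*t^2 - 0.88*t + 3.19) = -4.71*t^3 - 0.82*t^2 - 1.98*t - 4.75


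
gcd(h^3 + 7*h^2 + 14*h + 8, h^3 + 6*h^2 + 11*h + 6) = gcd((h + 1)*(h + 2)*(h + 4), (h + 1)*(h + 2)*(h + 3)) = h^2 + 3*h + 2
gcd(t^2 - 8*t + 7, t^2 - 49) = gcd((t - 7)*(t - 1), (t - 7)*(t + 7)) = t - 7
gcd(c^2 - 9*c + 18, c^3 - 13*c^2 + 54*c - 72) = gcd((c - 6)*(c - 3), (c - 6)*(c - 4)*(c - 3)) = c^2 - 9*c + 18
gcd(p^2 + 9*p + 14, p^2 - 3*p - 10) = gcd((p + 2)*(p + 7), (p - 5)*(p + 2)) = p + 2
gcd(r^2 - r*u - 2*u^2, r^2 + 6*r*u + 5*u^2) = r + u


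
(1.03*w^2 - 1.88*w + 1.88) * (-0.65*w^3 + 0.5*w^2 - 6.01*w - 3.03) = -0.6695*w^5 + 1.737*w^4 - 8.3523*w^3 + 9.1179*w^2 - 5.6024*w - 5.6964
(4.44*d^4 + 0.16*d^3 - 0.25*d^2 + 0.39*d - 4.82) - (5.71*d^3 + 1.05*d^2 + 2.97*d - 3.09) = 4.44*d^4 - 5.55*d^3 - 1.3*d^2 - 2.58*d - 1.73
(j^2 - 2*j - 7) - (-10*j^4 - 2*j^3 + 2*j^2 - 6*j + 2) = 10*j^4 + 2*j^3 - j^2 + 4*j - 9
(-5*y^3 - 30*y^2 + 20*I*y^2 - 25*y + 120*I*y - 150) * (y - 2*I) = -5*y^4 - 30*y^3 + 30*I*y^3 + 15*y^2 + 180*I*y^2 + 90*y + 50*I*y + 300*I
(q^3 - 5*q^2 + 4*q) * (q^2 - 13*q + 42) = q^5 - 18*q^4 + 111*q^3 - 262*q^2 + 168*q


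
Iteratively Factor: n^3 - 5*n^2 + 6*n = (n - 2)*(n^2 - 3*n) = n*(n - 2)*(n - 3)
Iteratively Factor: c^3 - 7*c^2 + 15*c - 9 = (c - 3)*(c^2 - 4*c + 3) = (c - 3)*(c - 1)*(c - 3)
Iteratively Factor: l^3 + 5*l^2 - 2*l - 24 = (l + 3)*(l^2 + 2*l - 8) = (l + 3)*(l + 4)*(l - 2)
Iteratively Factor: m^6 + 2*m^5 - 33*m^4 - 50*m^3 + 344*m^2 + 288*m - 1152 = (m + 4)*(m^5 - 2*m^4 - 25*m^3 + 50*m^2 + 144*m - 288) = (m - 4)*(m + 4)*(m^4 + 2*m^3 - 17*m^2 - 18*m + 72) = (m - 4)*(m - 3)*(m + 4)*(m^3 + 5*m^2 - 2*m - 24) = (m - 4)*(m - 3)*(m - 2)*(m + 4)*(m^2 + 7*m + 12) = (m - 4)*(m - 3)*(m - 2)*(m + 3)*(m + 4)*(m + 4)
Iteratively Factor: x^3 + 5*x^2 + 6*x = (x)*(x^2 + 5*x + 6) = x*(x + 3)*(x + 2)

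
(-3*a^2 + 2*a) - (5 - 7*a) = -3*a^2 + 9*a - 5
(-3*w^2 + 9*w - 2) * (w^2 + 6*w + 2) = -3*w^4 - 9*w^3 + 46*w^2 + 6*w - 4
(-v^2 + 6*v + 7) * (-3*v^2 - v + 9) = 3*v^4 - 17*v^3 - 36*v^2 + 47*v + 63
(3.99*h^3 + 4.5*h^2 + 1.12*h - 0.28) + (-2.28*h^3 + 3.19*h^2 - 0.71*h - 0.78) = 1.71*h^3 + 7.69*h^2 + 0.41*h - 1.06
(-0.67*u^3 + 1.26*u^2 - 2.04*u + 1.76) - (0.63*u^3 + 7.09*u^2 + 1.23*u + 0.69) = -1.3*u^3 - 5.83*u^2 - 3.27*u + 1.07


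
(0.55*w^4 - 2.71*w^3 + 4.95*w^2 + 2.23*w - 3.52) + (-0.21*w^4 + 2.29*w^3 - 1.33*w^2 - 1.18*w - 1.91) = 0.34*w^4 - 0.42*w^3 + 3.62*w^2 + 1.05*w - 5.43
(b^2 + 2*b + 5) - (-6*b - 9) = b^2 + 8*b + 14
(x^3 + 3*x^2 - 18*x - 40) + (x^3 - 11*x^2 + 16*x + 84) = 2*x^3 - 8*x^2 - 2*x + 44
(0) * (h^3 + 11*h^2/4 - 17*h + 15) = 0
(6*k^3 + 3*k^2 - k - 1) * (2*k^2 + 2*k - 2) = 12*k^5 + 18*k^4 - 8*k^3 - 10*k^2 + 2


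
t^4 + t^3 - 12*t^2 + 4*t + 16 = (t - 2)^2*(t + 1)*(t + 4)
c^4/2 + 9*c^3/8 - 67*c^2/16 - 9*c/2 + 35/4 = (c/2 + 1)*(c - 2)*(c - 5/4)*(c + 7/2)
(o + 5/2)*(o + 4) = o^2 + 13*o/2 + 10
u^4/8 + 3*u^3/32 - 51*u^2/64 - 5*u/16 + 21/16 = (u/4 + 1/2)*(u/2 + 1)*(u - 7/4)*(u - 3/2)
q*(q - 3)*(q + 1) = q^3 - 2*q^2 - 3*q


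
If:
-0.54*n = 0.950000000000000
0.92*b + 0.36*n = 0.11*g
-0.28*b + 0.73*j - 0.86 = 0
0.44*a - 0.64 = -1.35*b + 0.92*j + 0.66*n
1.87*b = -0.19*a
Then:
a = 1.66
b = -0.17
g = -7.17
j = 1.11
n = -1.76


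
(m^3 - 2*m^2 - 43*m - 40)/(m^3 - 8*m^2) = 1 + 6/m + 5/m^2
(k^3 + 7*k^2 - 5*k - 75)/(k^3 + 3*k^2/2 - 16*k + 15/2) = 2*(k + 5)/(2*k - 1)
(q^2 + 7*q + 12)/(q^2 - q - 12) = (q + 4)/(q - 4)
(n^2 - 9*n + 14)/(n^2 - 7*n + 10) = (n - 7)/(n - 5)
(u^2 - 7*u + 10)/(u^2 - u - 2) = (u - 5)/(u + 1)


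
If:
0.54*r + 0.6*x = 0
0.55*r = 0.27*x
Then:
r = 0.00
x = 0.00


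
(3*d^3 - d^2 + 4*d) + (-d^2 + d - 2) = 3*d^3 - 2*d^2 + 5*d - 2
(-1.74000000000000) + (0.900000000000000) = -0.840000000000000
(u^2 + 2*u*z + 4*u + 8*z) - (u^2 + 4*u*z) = -2*u*z + 4*u + 8*z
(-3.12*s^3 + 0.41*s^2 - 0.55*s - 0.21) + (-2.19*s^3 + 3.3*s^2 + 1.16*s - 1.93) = -5.31*s^3 + 3.71*s^2 + 0.61*s - 2.14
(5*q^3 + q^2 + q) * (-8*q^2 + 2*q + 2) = -40*q^5 + 2*q^4 + 4*q^3 + 4*q^2 + 2*q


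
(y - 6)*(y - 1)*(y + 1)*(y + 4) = y^4 - 2*y^3 - 25*y^2 + 2*y + 24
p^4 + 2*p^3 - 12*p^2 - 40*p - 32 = (p - 4)*(p + 2)^3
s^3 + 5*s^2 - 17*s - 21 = (s - 3)*(s + 1)*(s + 7)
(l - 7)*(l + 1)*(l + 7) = l^3 + l^2 - 49*l - 49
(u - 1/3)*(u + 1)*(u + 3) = u^3 + 11*u^2/3 + 5*u/3 - 1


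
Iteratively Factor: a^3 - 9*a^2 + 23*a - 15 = (a - 5)*(a^2 - 4*a + 3) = (a - 5)*(a - 3)*(a - 1)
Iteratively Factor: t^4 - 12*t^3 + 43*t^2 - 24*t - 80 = (t - 4)*(t^3 - 8*t^2 + 11*t + 20) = (t - 4)^2*(t^2 - 4*t - 5) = (t - 5)*(t - 4)^2*(t + 1)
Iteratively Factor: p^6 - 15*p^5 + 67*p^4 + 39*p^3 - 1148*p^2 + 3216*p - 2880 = (p - 3)*(p^5 - 12*p^4 + 31*p^3 + 132*p^2 - 752*p + 960) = (p - 4)*(p - 3)*(p^4 - 8*p^3 - p^2 + 128*p - 240) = (p - 5)*(p - 4)*(p - 3)*(p^3 - 3*p^2 - 16*p + 48) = (p - 5)*(p - 4)*(p - 3)^2*(p^2 - 16) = (p - 5)*(p - 4)^2*(p - 3)^2*(p + 4)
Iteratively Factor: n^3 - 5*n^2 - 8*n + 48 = (n + 3)*(n^2 - 8*n + 16) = (n - 4)*(n + 3)*(n - 4)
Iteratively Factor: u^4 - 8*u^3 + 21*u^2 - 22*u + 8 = (u - 1)*(u^3 - 7*u^2 + 14*u - 8) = (u - 2)*(u - 1)*(u^2 - 5*u + 4) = (u - 2)*(u - 1)^2*(u - 4)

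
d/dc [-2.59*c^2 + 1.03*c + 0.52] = 1.03 - 5.18*c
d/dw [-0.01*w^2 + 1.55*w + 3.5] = 1.55 - 0.02*w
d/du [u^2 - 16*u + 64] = 2*u - 16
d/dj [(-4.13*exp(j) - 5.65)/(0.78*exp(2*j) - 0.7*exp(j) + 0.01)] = (3.2214*exp(2*j) + 8.814*exp(j) - 3.9963)*exp(j)/(0.6084*exp(4*j) - 1.092*exp(3*j) + 0.5056*exp(2*j) - 0.014*exp(j) + 0.0001)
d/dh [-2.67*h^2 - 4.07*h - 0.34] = -5.34*h - 4.07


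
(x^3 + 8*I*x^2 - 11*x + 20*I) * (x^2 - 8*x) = x^5 - 8*x^4 + 8*I*x^4 - 11*x^3 - 64*I*x^3 + 88*x^2 + 20*I*x^2 - 160*I*x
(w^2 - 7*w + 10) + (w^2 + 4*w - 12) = 2*w^2 - 3*w - 2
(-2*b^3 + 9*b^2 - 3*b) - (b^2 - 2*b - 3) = -2*b^3 + 8*b^2 - b + 3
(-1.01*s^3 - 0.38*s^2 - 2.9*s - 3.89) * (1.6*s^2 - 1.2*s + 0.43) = -1.616*s^5 + 0.604*s^4 - 4.6183*s^3 - 2.9074*s^2 + 3.421*s - 1.6727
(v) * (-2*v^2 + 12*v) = -2*v^3 + 12*v^2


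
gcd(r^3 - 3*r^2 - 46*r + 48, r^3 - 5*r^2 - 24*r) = r - 8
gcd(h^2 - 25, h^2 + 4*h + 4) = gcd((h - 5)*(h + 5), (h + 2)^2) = 1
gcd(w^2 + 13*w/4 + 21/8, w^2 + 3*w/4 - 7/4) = w + 7/4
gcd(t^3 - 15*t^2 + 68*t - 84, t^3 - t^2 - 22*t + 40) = t - 2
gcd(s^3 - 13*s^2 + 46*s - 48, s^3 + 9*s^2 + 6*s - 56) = s - 2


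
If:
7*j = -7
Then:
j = -1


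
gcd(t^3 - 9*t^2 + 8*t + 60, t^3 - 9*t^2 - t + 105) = t - 5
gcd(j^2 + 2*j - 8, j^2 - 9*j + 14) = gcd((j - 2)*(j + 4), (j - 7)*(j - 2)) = j - 2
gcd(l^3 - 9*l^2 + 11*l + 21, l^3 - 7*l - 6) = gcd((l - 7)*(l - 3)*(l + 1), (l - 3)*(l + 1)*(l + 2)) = l^2 - 2*l - 3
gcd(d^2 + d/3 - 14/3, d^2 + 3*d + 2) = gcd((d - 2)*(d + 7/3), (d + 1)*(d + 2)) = 1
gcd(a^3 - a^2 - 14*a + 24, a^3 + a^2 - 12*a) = a^2 + a - 12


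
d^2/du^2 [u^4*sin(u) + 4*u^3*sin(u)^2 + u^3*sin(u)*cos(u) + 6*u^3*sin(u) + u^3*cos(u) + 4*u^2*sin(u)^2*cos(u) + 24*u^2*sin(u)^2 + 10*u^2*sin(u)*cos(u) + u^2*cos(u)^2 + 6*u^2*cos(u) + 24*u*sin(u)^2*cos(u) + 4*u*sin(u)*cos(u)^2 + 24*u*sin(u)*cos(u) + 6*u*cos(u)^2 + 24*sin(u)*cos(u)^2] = -u^4*sin(u) - 6*u^3*sin(u) - 2*u^3*sin(2*u) + 7*u^3*cos(u) + 8*u^3*cos(2*u) + 6*u^2*sin(u) + 4*u^2*sin(2*u) + 29*u^2*cos(u) + 52*u^2*cos(2*u) + 9*u^2*cos(3*u) + 7*u*sin(u) + 47*u*sin(2*u) + 3*u*sin(3*u) + 16*u*cos(2*u) + 54*u*cos(3*u) + 12*u - 18*sin(u) - 2*sin(2*u) - 18*sin(3*u) + 16*cos(u) + 25*cos(2*u) + 4*cos(3*u) + 25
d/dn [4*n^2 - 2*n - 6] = 8*n - 2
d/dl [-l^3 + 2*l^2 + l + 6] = -3*l^2 + 4*l + 1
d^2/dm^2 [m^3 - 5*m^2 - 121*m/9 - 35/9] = 6*m - 10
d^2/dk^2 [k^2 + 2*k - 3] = 2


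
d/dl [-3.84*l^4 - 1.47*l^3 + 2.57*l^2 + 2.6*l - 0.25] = -15.36*l^3 - 4.41*l^2 + 5.14*l + 2.6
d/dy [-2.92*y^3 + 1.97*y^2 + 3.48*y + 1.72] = -8.76*y^2 + 3.94*y + 3.48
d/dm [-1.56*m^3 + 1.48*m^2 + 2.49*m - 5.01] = -4.68*m^2 + 2.96*m + 2.49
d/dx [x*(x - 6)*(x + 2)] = 3*x^2 - 8*x - 12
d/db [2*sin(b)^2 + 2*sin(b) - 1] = 2*sin(2*b) + 2*cos(b)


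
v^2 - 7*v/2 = v*(v - 7/2)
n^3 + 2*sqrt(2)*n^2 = n^2*(n + 2*sqrt(2))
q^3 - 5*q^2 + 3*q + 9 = (q - 3)^2*(q + 1)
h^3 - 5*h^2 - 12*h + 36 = (h - 6)*(h - 2)*(h + 3)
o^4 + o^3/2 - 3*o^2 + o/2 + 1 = (o - 1)^2*(o + 1/2)*(o + 2)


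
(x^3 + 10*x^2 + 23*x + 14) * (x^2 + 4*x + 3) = x^5 + 14*x^4 + 66*x^3 + 136*x^2 + 125*x + 42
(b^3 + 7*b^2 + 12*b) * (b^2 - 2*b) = b^5 + 5*b^4 - 2*b^3 - 24*b^2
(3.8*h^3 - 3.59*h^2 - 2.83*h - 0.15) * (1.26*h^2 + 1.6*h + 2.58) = 4.788*h^5 + 1.5566*h^4 + 0.4942*h^3 - 13.9792*h^2 - 7.5414*h - 0.387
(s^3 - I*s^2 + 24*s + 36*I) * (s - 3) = s^4 - 3*s^3 - I*s^3 + 24*s^2 + 3*I*s^2 - 72*s + 36*I*s - 108*I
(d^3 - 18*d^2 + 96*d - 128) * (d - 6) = d^4 - 24*d^3 + 204*d^2 - 704*d + 768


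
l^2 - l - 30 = (l - 6)*(l + 5)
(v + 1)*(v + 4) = v^2 + 5*v + 4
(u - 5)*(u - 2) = u^2 - 7*u + 10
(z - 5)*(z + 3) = z^2 - 2*z - 15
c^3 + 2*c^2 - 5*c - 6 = (c - 2)*(c + 1)*(c + 3)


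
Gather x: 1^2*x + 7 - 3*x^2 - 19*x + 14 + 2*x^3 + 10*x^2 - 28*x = 2*x^3 + 7*x^2 - 46*x + 21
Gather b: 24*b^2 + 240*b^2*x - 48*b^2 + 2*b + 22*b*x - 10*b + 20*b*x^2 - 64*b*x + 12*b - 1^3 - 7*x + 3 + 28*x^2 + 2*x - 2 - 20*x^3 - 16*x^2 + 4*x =b^2*(240*x - 24) + b*(20*x^2 - 42*x + 4) - 20*x^3 + 12*x^2 - x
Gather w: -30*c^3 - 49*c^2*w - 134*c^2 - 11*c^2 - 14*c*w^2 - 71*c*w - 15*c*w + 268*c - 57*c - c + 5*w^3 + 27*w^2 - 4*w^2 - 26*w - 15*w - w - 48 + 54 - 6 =-30*c^3 - 145*c^2 + 210*c + 5*w^3 + w^2*(23 - 14*c) + w*(-49*c^2 - 86*c - 42)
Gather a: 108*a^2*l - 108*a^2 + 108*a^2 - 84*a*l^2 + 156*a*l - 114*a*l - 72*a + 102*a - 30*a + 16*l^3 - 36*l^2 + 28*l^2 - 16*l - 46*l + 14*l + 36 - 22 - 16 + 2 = 108*a^2*l + a*(-84*l^2 + 42*l) + 16*l^3 - 8*l^2 - 48*l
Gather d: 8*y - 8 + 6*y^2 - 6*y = 6*y^2 + 2*y - 8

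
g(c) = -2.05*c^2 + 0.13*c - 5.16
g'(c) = 0.13 - 4.1*c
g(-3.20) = -26.57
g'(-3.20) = 13.25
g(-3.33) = -28.33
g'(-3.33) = 13.78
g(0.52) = -5.65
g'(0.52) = -2.00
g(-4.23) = -42.39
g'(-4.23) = 17.47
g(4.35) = -43.39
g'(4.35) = -17.70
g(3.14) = -24.96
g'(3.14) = -12.74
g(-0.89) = -6.90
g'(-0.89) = 3.78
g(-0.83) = -6.68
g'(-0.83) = 3.53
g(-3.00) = -24.00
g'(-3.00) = 12.43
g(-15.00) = -468.36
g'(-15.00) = 61.63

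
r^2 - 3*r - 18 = (r - 6)*(r + 3)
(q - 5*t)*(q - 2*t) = q^2 - 7*q*t + 10*t^2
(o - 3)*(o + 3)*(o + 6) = o^3 + 6*o^2 - 9*o - 54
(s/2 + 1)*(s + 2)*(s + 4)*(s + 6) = s^4/2 + 7*s^3 + 34*s^2 + 68*s + 48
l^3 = l^3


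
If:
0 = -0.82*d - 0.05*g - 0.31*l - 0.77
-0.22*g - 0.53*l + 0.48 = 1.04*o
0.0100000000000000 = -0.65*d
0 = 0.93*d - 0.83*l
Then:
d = -0.02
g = -15.04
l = -0.02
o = 3.65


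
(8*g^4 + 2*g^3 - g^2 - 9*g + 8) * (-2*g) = -16*g^5 - 4*g^4 + 2*g^3 + 18*g^2 - 16*g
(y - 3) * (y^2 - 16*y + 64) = y^3 - 19*y^2 + 112*y - 192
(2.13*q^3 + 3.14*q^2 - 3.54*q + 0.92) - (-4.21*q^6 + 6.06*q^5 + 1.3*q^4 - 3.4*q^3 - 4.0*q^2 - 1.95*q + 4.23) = 4.21*q^6 - 6.06*q^5 - 1.3*q^4 + 5.53*q^3 + 7.14*q^2 - 1.59*q - 3.31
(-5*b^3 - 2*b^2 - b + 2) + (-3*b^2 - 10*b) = -5*b^3 - 5*b^2 - 11*b + 2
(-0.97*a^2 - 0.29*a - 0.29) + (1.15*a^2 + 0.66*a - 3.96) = 0.18*a^2 + 0.37*a - 4.25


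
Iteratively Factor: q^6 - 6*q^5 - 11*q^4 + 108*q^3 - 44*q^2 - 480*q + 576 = (q - 4)*(q^5 - 2*q^4 - 19*q^3 + 32*q^2 + 84*q - 144) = (q - 4)*(q - 2)*(q^4 - 19*q^2 - 6*q + 72) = (q - 4)^2*(q - 2)*(q^3 + 4*q^2 - 3*q - 18) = (q - 4)^2*(q - 2)^2*(q^2 + 6*q + 9) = (q - 4)^2*(q - 2)^2*(q + 3)*(q + 3)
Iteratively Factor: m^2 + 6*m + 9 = (m + 3)*(m + 3)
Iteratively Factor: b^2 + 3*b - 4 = (b + 4)*(b - 1)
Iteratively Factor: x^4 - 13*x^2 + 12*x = (x - 3)*(x^3 + 3*x^2 - 4*x) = (x - 3)*(x - 1)*(x^2 + 4*x) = x*(x - 3)*(x - 1)*(x + 4)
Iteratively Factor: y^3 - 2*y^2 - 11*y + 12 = (y - 1)*(y^2 - y - 12) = (y - 4)*(y - 1)*(y + 3)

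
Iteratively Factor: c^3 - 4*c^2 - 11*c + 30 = (c + 3)*(c^2 - 7*c + 10) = (c - 2)*(c + 3)*(c - 5)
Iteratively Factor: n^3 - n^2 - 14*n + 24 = (n + 4)*(n^2 - 5*n + 6) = (n - 3)*(n + 4)*(n - 2)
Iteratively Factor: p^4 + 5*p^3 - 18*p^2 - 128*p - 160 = (p + 2)*(p^3 + 3*p^2 - 24*p - 80) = (p - 5)*(p + 2)*(p^2 + 8*p + 16) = (p - 5)*(p + 2)*(p + 4)*(p + 4)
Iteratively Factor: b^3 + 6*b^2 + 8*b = (b)*(b^2 + 6*b + 8) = b*(b + 4)*(b + 2)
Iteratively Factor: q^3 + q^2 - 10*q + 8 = (q - 1)*(q^2 + 2*q - 8) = (q - 1)*(q + 4)*(q - 2)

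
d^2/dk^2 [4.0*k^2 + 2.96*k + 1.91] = 8.00000000000000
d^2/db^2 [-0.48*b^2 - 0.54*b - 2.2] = -0.960000000000000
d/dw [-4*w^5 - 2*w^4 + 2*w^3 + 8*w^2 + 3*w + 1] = -20*w^4 - 8*w^3 + 6*w^2 + 16*w + 3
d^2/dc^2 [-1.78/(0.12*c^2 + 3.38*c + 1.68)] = (0.051264*c^2 + 1.443936*c - 1.78*(0.24*c + 3.38)*(0.48*c + 6.76) + 0.717696)/(0.12*c^2 + 3.38*c + 1.68)^3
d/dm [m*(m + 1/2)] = 2*m + 1/2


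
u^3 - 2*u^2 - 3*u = u*(u - 3)*(u + 1)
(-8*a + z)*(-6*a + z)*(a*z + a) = 48*a^3*z + 48*a^3 - 14*a^2*z^2 - 14*a^2*z + a*z^3 + a*z^2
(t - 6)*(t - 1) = t^2 - 7*t + 6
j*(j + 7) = j^2 + 7*j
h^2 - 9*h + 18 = (h - 6)*(h - 3)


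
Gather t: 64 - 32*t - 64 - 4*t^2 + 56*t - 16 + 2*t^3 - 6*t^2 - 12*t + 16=2*t^3 - 10*t^2 + 12*t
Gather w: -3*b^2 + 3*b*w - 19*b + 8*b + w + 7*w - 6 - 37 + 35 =-3*b^2 - 11*b + w*(3*b + 8) - 8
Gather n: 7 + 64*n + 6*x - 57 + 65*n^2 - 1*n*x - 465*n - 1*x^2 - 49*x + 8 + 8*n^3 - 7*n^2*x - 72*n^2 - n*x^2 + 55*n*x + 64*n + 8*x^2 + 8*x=8*n^3 + n^2*(-7*x - 7) + n*(-x^2 + 54*x - 337) + 7*x^2 - 35*x - 42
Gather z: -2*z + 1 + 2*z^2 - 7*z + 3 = 2*z^2 - 9*z + 4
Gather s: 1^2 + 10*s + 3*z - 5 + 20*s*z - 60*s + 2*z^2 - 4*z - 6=s*(20*z - 50) + 2*z^2 - z - 10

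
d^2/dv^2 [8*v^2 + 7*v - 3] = 16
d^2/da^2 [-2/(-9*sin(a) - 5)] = 18*(-9*sin(a)^2 + 5*sin(a) + 18)/(9*sin(a) + 5)^3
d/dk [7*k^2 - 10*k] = 14*k - 10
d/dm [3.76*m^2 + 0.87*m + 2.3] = 7.52*m + 0.87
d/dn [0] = 0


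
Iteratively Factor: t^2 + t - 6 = (t - 2)*(t + 3)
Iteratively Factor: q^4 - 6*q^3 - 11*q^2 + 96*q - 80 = (q - 5)*(q^3 - q^2 - 16*q + 16) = (q - 5)*(q - 4)*(q^2 + 3*q - 4) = (q - 5)*(q - 4)*(q + 4)*(q - 1)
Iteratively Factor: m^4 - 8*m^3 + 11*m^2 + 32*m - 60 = (m - 2)*(m^3 - 6*m^2 - m + 30) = (m - 2)*(m + 2)*(m^2 - 8*m + 15) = (m - 5)*(m - 2)*(m + 2)*(m - 3)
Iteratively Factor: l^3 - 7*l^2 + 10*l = (l)*(l^2 - 7*l + 10) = l*(l - 2)*(l - 5)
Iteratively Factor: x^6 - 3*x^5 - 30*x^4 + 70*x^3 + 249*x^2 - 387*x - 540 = (x - 3)*(x^5 - 30*x^3 - 20*x^2 + 189*x + 180) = (x - 3)*(x + 1)*(x^4 - x^3 - 29*x^2 + 9*x + 180) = (x - 3)*(x + 1)*(x + 4)*(x^3 - 5*x^2 - 9*x + 45) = (x - 3)^2*(x + 1)*(x + 4)*(x^2 - 2*x - 15) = (x - 5)*(x - 3)^2*(x + 1)*(x + 4)*(x + 3)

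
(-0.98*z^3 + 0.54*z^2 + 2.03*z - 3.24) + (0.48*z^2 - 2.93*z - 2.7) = -0.98*z^3 + 1.02*z^2 - 0.9*z - 5.94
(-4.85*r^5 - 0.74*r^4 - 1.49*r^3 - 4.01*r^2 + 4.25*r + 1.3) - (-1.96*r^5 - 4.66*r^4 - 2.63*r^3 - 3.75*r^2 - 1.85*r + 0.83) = -2.89*r^5 + 3.92*r^4 + 1.14*r^3 - 0.26*r^2 + 6.1*r + 0.47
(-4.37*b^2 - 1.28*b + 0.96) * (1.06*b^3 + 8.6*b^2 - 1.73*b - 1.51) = -4.6322*b^5 - 38.9388*b^4 - 2.4303*b^3 + 17.0691*b^2 + 0.272*b - 1.4496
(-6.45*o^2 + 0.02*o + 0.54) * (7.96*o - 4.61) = -51.342*o^3 + 29.8937*o^2 + 4.2062*o - 2.4894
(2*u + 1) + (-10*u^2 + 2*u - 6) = -10*u^2 + 4*u - 5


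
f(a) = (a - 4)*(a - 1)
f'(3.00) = 1.00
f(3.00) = -2.00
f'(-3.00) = -11.00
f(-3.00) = 28.00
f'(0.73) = -3.54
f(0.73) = 0.88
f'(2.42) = -0.16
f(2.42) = -2.24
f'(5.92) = 6.84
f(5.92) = 9.45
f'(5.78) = 6.56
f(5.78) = 8.51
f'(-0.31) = -5.62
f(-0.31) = 5.65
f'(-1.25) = -7.50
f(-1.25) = 11.81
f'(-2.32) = -9.64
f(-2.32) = 20.98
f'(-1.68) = -8.36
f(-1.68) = 15.22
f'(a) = 2*a - 5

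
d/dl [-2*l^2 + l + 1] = 1 - 4*l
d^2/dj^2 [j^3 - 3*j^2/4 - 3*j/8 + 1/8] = 6*j - 3/2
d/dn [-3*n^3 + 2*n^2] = n*(4 - 9*n)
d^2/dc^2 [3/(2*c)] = 3/c^3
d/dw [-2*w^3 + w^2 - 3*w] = -6*w^2 + 2*w - 3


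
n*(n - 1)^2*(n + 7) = n^4 + 5*n^3 - 13*n^2 + 7*n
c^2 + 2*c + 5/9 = (c + 1/3)*(c + 5/3)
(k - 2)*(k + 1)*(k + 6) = k^3 + 5*k^2 - 8*k - 12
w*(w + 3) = w^2 + 3*w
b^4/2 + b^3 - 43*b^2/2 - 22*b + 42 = (b/2 + 1)*(b - 6)*(b - 1)*(b + 7)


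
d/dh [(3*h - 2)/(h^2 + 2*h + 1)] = (7 - 3*h)/(h^3 + 3*h^2 + 3*h + 1)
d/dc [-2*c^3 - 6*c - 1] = -6*c^2 - 6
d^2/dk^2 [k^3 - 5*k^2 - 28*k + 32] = 6*k - 10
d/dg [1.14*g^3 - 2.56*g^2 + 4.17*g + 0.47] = 3.42*g^2 - 5.12*g + 4.17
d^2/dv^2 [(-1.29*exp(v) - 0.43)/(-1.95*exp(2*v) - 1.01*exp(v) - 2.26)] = (4.905225*exp(4*v) + 3.999645*exp(3*v) - 31.569525*exp(2*v) - 10.085951*exp(v) + 5.607286)*exp(v)/(7.414875*exp(6*v) + 11.521575*exp(5*v) + 31.748535*exp(4*v) + 27.736721*exp(3*v) + 36.795738*exp(2*v) + 15.476028*exp(v) + 11.543176)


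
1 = 1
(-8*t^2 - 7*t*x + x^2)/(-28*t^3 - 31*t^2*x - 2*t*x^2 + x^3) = (-8*t + x)/(-28*t^2 - 3*t*x + x^2)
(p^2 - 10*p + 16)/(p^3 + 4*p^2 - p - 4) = (p^2 - 10*p + 16)/(p^3 + 4*p^2 - p - 4)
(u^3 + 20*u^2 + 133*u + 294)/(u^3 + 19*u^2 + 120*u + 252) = (u + 7)/(u + 6)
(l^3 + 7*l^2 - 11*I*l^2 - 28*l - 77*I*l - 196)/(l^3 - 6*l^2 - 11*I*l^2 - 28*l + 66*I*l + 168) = (l + 7)/(l - 6)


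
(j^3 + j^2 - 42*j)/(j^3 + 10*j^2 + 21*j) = (j - 6)/(j + 3)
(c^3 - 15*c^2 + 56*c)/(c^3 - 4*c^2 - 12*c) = (-c^2 + 15*c - 56)/(-c^2 + 4*c + 12)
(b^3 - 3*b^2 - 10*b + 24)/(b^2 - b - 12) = b - 2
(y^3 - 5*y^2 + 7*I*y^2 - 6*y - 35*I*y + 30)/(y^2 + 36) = (y^2 + y*(-5 + I) - 5*I)/(y - 6*I)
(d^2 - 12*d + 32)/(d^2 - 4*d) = (d - 8)/d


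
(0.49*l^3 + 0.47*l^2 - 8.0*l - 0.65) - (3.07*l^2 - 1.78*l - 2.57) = 0.49*l^3 - 2.6*l^2 - 6.22*l + 1.92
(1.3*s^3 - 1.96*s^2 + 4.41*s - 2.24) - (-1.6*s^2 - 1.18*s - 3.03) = 1.3*s^3 - 0.36*s^2 + 5.59*s + 0.79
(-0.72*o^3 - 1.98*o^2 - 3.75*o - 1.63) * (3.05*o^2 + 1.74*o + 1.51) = -2.196*o^5 - 7.2918*o^4 - 15.9699*o^3 - 14.4863*o^2 - 8.4987*o - 2.4613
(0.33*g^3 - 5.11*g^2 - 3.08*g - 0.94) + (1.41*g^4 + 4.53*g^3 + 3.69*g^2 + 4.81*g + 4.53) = 1.41*g^4 + 4.86*g^3 - 1.42*g^2 + 1.73*g + 3.59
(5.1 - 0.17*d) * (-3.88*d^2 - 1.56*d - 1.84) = 0.6596*d^3 - 19.5228*d^2 - 7.6432*d - 9.384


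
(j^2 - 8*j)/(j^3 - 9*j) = (j - 8)/(j^2 - 9)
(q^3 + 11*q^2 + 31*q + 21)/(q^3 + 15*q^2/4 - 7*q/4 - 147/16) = 16*(q^3 + 11*q^2 + 31*q + 21)/(16*q^3 + 60*q^2 - 28*q - 147)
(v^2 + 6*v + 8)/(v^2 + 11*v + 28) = (v + 2)/(v + 7)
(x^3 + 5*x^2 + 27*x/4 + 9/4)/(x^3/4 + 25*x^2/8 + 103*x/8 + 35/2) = 2*(4*x^3 + 20*x^2 + 27*x + 9)/(2*x^3 + 25*x^2 + 103*x + 140)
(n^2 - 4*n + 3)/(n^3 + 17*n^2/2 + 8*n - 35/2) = 2*(n - 3)/(2*n^2 + 19*n + 35)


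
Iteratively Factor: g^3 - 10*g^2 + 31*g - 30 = (g - 5)*(g^2 - 5*g + 6) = (g - 5)*(g - 2)*(g - 3)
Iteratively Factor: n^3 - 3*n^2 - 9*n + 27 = (n - 3)*(n^2 - 9) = (n - 3)^2*(n + 3)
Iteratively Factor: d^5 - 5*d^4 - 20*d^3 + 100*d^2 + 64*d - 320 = (d - 2)*(d^4 - 3*d^3 - 26*d^2 + 48*d + 160) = (d - 4)*(d - 2)*(d^3 + d^2 - 22*d - 40) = (d - 4)*(d - 2)*(d + 2)*(d^2 - d - 20) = (d - 5)*(d - 4)*(d - 2)*(d + 2)*(d + 4)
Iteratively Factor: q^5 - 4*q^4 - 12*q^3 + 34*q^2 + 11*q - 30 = (q - 2)*(q^4 - 2*q^3 - 16*q^2 + 2*q + 15) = (q - 2)*(q + 3)*(q^3 - 5*q^2 - q + 5) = (q - 2)*(q - 1)*(q + 3)*(q^2 - 4*q - 5) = (q - 5)*(q - 2)*(q - 1)*(q + 3)*(q + 1)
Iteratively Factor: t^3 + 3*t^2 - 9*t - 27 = (t + 3)*(t^2 - 9) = (t + 3)^2*(t - 3)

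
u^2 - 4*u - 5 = (u - 5)*(u + 1)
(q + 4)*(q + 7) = q^2 + 11*q + 28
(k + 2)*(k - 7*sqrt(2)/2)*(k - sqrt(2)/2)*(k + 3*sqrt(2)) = k^4 - sqrt(2)*k^3 + 2*k^3 - 41*k^2/2 - 2*sqrt(2)*k^2 - 41*k + 21*sqrt(2)*k/2 + 21*sqrt(2)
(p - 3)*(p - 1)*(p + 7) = p^3 + 3*p^2 - 25*p + 21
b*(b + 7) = b^2 + 7*b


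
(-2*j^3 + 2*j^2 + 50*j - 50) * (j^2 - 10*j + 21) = -2*j^5 + 22*j^4 - 12*j^3 - 508*j^2 + 1550*j - 1050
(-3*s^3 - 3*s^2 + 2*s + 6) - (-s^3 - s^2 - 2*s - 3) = -2*s^3 - 2*s^2 + 4*s + 9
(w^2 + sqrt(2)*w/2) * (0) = 0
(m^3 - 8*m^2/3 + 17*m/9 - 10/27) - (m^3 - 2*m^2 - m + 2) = -2*m^2/3 + 26*m/9 - 64/27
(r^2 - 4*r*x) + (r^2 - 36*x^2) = 2*r^2 - 4*r*x - 36*x^2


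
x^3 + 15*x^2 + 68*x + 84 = (x + 2)*(x + 6)*(x + 7)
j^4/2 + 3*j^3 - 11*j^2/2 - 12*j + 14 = (j/2 + 1)*(j - 2)*(j - 1)*(j + 7)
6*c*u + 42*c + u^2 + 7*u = (6*c + u)*(u + 7)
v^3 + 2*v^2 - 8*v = v*(v - 2)*(v + 4)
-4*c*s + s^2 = s*(-4*c + s)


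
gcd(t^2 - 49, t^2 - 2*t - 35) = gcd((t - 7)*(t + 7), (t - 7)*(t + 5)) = t - 7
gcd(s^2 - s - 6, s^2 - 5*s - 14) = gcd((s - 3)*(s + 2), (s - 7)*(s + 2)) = s + 2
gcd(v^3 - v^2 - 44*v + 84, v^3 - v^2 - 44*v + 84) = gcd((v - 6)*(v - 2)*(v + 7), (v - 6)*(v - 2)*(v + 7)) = v^3 - v^2 - 44*v + 84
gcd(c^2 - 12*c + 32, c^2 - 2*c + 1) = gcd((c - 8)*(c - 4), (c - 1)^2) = 1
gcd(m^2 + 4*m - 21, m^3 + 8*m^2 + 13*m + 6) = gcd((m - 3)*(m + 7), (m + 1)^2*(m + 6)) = 1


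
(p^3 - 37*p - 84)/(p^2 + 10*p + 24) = (p^2 - 4*p - 21)/(p + 6)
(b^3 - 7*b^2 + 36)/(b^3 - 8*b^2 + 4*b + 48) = (b - 3)/(b - 4)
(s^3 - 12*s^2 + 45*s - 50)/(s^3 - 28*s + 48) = (s^2 - 10*s + 25)/(s^2 + 2*s - 24)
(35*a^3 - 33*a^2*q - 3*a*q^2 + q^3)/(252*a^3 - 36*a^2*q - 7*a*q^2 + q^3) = (-5*a^2 + 4*a*q + q^2)/(-36*a^2 + q^2)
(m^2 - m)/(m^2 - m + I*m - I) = m/(m + I)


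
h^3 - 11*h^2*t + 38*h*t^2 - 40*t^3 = (h - 5*t)*(h - 4*t)*(h - 2*t)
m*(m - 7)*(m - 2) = m^3 - 9*m^2 + 14*m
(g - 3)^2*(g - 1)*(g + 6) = g^4 - g^3 - 27*g^2 + 81*g - 54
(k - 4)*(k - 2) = k^2 - 6*k + 8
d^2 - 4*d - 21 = (d - 7)*(d + 3)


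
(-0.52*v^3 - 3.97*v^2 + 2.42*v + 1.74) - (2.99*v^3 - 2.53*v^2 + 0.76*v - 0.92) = -3.51*v^3 - 1.44*v^2 + 1.66*v + 2.66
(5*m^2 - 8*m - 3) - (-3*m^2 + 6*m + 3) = 8*m^2 - 14*m - 6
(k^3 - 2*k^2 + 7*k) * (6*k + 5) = 6*k^4 - 7*k^3 + 32*k^2 + 35*k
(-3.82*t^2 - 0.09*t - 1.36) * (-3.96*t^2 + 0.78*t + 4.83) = 15.1272*t^4 - 2.6232*t^3 - 13.1352*t^2 - 1.4955*t - 6.5688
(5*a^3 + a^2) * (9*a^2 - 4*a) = 45*a^5 - 11*a^4 - 4*a^3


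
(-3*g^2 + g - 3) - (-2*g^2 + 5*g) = -g^2 - 4*g - 3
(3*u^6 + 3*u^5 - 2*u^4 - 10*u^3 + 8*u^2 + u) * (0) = 0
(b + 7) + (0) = b + 7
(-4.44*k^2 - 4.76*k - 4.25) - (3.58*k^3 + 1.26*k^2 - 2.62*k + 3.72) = -3.58*k^3 - 5.7*k^2 - 2.14*k - 7.97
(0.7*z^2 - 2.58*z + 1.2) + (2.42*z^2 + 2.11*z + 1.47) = 3.12*z^2 - 0.47*z + 2.67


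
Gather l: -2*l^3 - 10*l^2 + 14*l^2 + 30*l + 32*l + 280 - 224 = -2*l^3 + 4*l^2 + 62*l + 56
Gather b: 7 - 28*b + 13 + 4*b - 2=18 - 24*b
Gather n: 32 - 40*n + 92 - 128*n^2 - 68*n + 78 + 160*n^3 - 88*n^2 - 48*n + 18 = 160*n^3 - 216*n^2 - 156*n + 220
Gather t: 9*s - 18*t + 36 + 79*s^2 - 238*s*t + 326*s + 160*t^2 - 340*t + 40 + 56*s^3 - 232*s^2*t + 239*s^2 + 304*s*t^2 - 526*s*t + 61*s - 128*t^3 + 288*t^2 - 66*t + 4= 56*s^3 + 318*s^2 + 396*s - 128*t^3 + t^2*(304*s + 448) + t*(-232*s^2 - 764*s - 424) + 80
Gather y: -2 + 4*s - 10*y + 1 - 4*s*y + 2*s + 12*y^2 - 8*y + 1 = 6*s + 12*y^2 + y*(-4*s - 18)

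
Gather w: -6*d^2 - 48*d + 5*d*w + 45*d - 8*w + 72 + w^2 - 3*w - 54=-6*d^2 - 3*d + w^2 + w*(5*d - 11) + 18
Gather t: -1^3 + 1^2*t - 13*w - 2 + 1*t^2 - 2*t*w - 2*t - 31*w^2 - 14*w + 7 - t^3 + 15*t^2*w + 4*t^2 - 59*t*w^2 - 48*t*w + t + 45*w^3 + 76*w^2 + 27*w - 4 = -t^3 + t^2*(15*w + 5) + t*(-59*w^2 - 50*w) + 45*w^3 + 45*w^2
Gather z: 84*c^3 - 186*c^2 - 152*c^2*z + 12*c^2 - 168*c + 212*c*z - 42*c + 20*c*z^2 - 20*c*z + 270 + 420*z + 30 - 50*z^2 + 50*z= 84*c^3 - 174*c^2 - 210*c + z^2*(20*c - 50) + z*(-152*c^2 + 192*c + 470) + 300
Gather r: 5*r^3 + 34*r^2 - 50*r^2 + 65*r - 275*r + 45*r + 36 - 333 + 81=5*r^3 - 16*r^2 - 165*r - 216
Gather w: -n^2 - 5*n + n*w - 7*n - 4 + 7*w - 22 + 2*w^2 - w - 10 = -n^2 - 12*n + 2*w^2 + w*(n + 6) - 36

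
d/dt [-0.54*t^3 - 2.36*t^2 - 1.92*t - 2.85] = -1.62*t^2 - 4.72*t - 1.92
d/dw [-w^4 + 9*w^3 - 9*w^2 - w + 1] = -4*w^3 + 27*w^2 - 18*w - 1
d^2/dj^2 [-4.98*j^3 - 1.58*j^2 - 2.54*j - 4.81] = -29.88*j - 3.16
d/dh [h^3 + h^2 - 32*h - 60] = 3*h^2 + 2*h - 32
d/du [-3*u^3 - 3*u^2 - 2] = 3*u*(-3*u - 2)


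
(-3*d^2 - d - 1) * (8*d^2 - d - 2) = -24*d^4 - 5*d^3 - d^2 + 3*d + 2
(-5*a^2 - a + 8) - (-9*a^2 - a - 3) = 4*a^2 + 11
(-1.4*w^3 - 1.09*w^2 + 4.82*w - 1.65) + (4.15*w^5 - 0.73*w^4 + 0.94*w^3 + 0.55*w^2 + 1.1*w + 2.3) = 4.15*w^5 - 0.73*w^4 - 0.46*w^3 - 0.54*w^2 + 5.92*w + 0.65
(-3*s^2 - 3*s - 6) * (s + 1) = -3*s^3 - 6*s^2 - 9*s - 6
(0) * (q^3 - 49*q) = 0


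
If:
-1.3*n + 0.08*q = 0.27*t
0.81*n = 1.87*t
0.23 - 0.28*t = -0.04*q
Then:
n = -0.39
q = -6.94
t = -0.17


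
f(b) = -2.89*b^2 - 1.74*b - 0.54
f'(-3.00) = 15.60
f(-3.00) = -21.33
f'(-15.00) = 84.96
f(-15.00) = -624.69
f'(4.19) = -25.96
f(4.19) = -58.57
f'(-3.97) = 21.21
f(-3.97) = -39.18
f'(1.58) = -10.87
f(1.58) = -10.50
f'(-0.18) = -0.70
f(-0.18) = -0.32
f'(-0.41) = 0.63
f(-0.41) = -0.31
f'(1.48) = -10.29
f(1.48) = -9.45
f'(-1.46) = 6.70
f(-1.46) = -4.16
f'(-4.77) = 25.83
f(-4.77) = -58.00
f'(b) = -5.78*b - 1.74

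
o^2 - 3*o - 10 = (o - 5)*(o + 2)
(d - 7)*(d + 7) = d^2 - 49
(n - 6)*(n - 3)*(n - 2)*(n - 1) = n^4 - 12*n^3 + 47*n^2 - 72*n + 36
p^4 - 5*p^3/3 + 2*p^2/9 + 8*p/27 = p*(p - 4/3)*(p - 2/3)*(p + 1/3)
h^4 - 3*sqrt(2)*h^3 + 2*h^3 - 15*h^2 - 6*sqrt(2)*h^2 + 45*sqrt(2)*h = h*(h - 3)*(h + 5)*(h - 3*sqrt(2))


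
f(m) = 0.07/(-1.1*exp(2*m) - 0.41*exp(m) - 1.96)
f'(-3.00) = 0.00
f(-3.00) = -0.04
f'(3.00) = 0.00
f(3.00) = 0.00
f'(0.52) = 0.01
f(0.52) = -0.01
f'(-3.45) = 0.00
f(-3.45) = -0.04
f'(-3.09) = 0.00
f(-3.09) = -0.04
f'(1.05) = 0.01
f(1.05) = -0.01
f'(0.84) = 0.01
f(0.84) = -0.01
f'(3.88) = 0.00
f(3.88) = -0.00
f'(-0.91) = 0.01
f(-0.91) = -0.03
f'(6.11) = 0.00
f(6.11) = -0.00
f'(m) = 0.07*(2.2*exp(2*m) + 0.41*exp(m))/(-1.1*exp(2*m) - 0.41*exp(m) - 1.96)^2 = (0.154*exp(m) + 0.0287)*exp(m)/(1.1*exp(2*m) + 0.41*exp(m) + 1.96)^2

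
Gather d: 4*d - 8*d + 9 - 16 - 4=-4*d - 11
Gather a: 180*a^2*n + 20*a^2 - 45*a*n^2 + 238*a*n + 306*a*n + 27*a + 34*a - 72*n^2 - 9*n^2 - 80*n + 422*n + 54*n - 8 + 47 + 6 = a^2*(180*n + 20) + a*(-45*n^2 + 544*n + 61) - 81*n^2 + 396*n + 45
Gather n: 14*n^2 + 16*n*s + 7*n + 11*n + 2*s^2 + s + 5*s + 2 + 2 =14*n^2 + n*(16*s + 18) + 2*s^2 + 6*s + 4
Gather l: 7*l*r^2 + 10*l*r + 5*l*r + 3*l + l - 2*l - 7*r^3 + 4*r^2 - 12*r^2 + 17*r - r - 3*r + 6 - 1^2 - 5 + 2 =l*(7*r^2 + 15*r + 2) - 7*r^3 - 8*r^2 + 13*r + 2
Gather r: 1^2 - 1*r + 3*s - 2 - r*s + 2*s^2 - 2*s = r*(-s - 1) + 2*s^2 + s - 1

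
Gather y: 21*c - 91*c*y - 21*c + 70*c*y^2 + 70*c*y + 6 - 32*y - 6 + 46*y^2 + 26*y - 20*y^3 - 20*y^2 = -20*y^3 + y^2*(70*c + 26) + y*(-21*c - 6)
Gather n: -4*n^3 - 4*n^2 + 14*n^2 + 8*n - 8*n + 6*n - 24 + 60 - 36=-4*n^3 + 10*n^2 + 6*n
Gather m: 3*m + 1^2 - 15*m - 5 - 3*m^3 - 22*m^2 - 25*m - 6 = -3*m^3 - 22*m^2 - 37*m - 10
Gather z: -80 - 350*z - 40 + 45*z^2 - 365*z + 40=45*z^2 - 715*z - 80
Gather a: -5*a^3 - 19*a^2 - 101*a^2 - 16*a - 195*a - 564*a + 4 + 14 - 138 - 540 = -5*a^3 - 120*a^2 - 775*a - 660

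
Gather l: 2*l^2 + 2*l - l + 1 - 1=2*l^2 + l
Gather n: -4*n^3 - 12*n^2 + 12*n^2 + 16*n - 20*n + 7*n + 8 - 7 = -4*n^3 + 3*n + 1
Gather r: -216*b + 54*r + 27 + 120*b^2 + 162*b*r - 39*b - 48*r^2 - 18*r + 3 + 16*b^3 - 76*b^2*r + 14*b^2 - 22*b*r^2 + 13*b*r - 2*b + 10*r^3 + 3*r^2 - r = 16*b^3 + 134*b^2 - 257*b + 10*r^3 + r^2*(-22*b - 45) + r*(-76*b^2 + 175*b + 35) + 30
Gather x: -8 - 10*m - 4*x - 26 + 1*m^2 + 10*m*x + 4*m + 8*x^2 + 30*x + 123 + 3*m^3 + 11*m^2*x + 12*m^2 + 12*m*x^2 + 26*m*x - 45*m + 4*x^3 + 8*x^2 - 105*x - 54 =3*m^3 + 13*m^2 - 51*m + 4*x^3 + x^2*(12*m + 16) + x*(11*m^2 + 36*m - 79) + 35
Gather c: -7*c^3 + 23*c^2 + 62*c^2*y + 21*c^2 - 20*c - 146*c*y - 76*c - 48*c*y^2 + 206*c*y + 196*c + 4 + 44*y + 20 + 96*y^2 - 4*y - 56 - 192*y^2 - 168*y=-7*c^3 + c^2*(62*y + 44) + c*(-48*y^2 + 60*y + 100) - 96*y^2 - 128*y - 32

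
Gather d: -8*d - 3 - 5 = -8*d - 8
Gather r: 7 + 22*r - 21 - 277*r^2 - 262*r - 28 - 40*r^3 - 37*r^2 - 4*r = -40*r^3 - 314*r^2 - 244*r - 42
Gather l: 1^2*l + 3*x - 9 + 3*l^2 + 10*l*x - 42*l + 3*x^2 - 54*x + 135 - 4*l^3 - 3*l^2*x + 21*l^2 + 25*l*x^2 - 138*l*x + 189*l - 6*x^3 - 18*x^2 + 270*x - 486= -4*l^3 + l^2*(24 - 3*x) + l*(25*x^2 - 128*x + 148) - 6*x^3 - 15*x^2 + 219*x - 360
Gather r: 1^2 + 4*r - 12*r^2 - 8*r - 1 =-12*r^2 - 4*r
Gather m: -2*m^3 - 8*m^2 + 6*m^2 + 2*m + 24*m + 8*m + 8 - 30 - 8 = -2*m^3 - 2*m^2 + 34*m - 30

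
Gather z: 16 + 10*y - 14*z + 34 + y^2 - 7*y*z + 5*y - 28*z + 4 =y^2 + 15*y + z*(-7*y - 42) + 54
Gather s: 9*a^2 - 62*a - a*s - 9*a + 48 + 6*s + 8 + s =9*a^2 - 71*a + s*(7 - a) + 56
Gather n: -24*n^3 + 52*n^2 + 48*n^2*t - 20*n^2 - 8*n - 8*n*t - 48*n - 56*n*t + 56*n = -24*n^3 + n^2*(48*t + 32) - 64*n*t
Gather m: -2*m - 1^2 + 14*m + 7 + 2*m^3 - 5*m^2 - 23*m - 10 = 2*m^3 - 5*m^2 - 11*m - 4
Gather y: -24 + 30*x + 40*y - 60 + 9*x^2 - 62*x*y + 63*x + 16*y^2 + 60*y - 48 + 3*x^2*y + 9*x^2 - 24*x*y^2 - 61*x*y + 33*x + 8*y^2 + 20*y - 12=18*x^2 + 126*x + y^2*(24 - 24*x) + y*(3*x^2 - 123*x + 120) - 144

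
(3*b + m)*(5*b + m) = 15*b^2 + 8*b*m + m^2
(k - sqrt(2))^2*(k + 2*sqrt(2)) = k^3 - 6*k + 4*sqrt(2)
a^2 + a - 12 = (a - 3)*(a + 4)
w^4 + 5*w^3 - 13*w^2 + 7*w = w*(w - 1)^2*(w + 7)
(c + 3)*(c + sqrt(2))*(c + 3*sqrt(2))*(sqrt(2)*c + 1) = sqrt(2)*c^4 + 3*sqrt(2)*c^3 + 9*c^3 + 10*sqrt(2)*c^2 + 27*c^2 + 6*c + 30*sqrt(2)*c + 18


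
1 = 1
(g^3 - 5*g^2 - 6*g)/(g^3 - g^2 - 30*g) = (g + 1)/(g + 5)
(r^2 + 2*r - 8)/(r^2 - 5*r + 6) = (r + 4)/(r - 3)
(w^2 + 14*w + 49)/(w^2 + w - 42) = (w + 7)/(w - 6)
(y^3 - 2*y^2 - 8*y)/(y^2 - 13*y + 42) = y*(y^2 - 2*y - 8)/(y^2 - 13*y + 42)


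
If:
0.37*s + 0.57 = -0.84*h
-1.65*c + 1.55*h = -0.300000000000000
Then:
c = -0.413780663780664*s - 0.455627705627706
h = -0.44047619047619*s - 0.678571428571429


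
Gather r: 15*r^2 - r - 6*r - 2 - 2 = 15*r^2 - 7*r - 4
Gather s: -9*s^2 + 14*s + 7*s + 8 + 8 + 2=-9*s^2 + 21*s + 18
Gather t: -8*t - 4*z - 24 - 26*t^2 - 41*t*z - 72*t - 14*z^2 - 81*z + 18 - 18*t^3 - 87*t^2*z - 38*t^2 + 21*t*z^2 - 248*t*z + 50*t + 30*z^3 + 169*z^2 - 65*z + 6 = -18*t^3 + t^2*(-87*z - 64) + t*(21*z^2 - 289*z - 30) + 30*z^3 + 155*z^2 - 150*z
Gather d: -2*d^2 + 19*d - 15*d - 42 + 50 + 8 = -2*d^2 + 4*d + 16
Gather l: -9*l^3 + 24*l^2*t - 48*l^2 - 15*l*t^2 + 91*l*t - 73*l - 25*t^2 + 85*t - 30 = -9*l^3 + l^2*(24*t - 48) + l*(-15*t^2 + 91*t - 73) - 25*t^2 + 85*t - 30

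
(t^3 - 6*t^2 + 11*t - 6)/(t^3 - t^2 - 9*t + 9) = (t - 2)/(t + 3)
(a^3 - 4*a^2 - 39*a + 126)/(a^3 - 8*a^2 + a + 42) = (a + 6)/(a + 2)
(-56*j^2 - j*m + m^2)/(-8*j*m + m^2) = (7*j + m)/m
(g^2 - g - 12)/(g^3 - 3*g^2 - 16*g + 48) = (g + 3)/(g^2 + g - 12)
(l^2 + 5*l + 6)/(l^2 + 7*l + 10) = (l + 3)/(l + 5)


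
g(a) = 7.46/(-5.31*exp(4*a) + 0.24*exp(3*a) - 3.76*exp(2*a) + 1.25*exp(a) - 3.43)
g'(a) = 7.46*(21.24*exp(4*a) - 0.72*exp(3*a) + 7.52*exp(2*a) - 1.25*exp(a))/(-5.31*exp(4*a) + 0.24*exp(3*a) - 3.76*exp(2*a) + 1.25*exp(a) - 3.43)^2 = (158.4504*exp(3*a) - 5.3712*exp(2*a) + 56.0992*exp(a) - 9.325)*exp(a)/(5.31*exp(4*a) - 0.24*exp(3*a) + 3.76*exp(2*a) - 1.25*exp(a) + 3.43)^2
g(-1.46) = -2.22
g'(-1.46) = 0.11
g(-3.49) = -2.20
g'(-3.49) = -0.02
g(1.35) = -0.01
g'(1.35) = 0.02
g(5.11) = -0.00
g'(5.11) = 0.00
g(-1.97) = -2.24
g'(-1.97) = -0.01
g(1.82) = -0.00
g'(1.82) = 0.00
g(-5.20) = -2.18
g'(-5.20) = -0.00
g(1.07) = -0.02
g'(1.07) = 0.07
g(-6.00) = -2.18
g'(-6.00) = 0.00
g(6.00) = 0.00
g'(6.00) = 0.00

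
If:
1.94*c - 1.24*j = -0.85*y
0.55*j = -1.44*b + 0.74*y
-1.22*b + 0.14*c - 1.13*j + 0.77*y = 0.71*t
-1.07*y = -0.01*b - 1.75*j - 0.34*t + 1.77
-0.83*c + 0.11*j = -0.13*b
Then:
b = 0.91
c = 0.81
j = 5.05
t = -3.45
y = 5.51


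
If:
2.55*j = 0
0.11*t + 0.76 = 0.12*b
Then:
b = 0.916666666666667*t + 6.33333333333333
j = 0.00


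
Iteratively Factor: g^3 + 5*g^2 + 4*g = (g)*(g^2 + 5*g + 4) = g*(g + 4)*(g + 1)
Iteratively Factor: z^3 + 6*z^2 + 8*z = (z + 4)*(z^2 + 2*z) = (z + 2)*(z + 4)*(z)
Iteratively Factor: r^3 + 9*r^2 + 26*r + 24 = (r + 2)*(r^2 + 7*r + 12) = (r + 2)*(r + 3)*(r + 4)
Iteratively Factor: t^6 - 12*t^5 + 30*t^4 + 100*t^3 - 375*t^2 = (t + 3)*(t^5 - 15*t^4 + 75*t^3 - 125*t^2) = (t - 5)*(t + 3)*(t^4 - 10*t^3 + 25*t^2) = t*(t - 5)*(t + 3)*(t^3 - 10*t^2 + 25*t) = t^2*(t - 5)*(t + 3)*(t^2 - 10*t + 25) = t^2*(t - 5)^2*(t + 3)*(t - 5)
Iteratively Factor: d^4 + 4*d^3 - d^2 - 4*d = (d + 4)*(d^3 - d) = (d + 1)*(d + 4)*(d^2 - d) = (d - 1)*(d + 1)*(d + 4)*(d)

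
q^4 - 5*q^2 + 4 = (q - 2)*(q - 1)*(q + 1)*(q + 2)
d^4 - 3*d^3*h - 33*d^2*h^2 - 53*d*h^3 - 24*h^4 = (d - 8*h)*(d + h)^2*(d + 3*h)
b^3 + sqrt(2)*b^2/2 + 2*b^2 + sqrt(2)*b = b*(b + 2)*(b + sqrt(2)/2)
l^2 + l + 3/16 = (l + 1/4)*(l + 3/4)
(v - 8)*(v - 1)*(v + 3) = v^3 - 6*v^2 - 19*v + 24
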